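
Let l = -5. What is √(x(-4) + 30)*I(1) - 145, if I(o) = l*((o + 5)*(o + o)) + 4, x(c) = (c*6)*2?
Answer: -145 - 168*I*√2 ≈ -145.0 - 237.59*I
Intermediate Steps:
x(c) = 12*c (x(c) = (6*c)*2 = 12*c)
I(o) = 4 - 10*o*(5 + o) (I(o) = -5*(o + 5)*(o + o) + 4 = -5*(5 + o)*2*o + 4 = -10*o*(5 + o) + 4 = 4 - 10*o*(5 + o))
√(x(-4) + 30)*I(1) - 145 = √(12*(-4) + 30)*(4 - 50*1 - 10*1²) - 145 = √(-48 + 30)*(4 - 50 - 10*1) - 145 = √(-18)*(4 - 50 - 10) - 145 = (3*I*√2)*(-56) - 145 = -168*I*√2 - 145 = -145 - 168*I*√2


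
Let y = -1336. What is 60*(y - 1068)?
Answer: -144240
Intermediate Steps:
60*(y - 1068) = 60*(-1336 - 1068) = 60*(-2404) = -144240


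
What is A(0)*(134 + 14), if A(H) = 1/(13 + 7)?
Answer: 37/5 ≈ 7.4000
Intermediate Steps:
A(H) = 1/20
A(0)*(134 + 14) = (134 + 14)/20 = (1/20)*148 = 37/5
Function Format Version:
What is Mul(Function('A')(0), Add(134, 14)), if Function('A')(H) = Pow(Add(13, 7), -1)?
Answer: Rational(37, 5) ≈ 7.4000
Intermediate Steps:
Function('A')(H) = Rational(1, 20) (Function('A')(H) = Pow(20, -1) = Rational(1, 20))
Mul(Function('A')(0), Add(134, 14)) = Mul(Rational(1, 20), Add(134, 14)) = Mul(Rational(1, 20), 148) = Rational(37, 5)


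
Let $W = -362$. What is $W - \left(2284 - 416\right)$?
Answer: $-2230$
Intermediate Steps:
$W - \left(2284 - 416\right) = -362 - \left(2284 - 416\right) = -362 - 1868 = -2230$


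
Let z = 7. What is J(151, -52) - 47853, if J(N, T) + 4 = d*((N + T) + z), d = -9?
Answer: -48811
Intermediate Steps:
J(N, T) = -67 - 9*N - 9*T (J(N, T) = -4 - 9*((N + T) + 7) = -4 - 9*(7 + N + T) = -4 + (-63 - 9*N - 9*T) = -67 - 9*N - 9*T)
J(151, -52) - 47853 = (-67 - 9*151 - 9*(-52)) - 47853 = (-67 - 1359 + 468) - 47853 = -958 - 47853 = -48811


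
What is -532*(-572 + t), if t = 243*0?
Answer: 304304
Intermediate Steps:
t = 0
-532*(-572 + t) = -532*(-572 + 0) = -532*(-572) = 304304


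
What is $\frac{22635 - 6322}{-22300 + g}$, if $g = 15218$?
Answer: $- \frac{16313}{7082} \approx -2.3034$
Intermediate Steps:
$\frac{22635 - 6322}{-22300 + g} = \frac{22635 - 6322}{-22300 + 15218} = \frac{16313}{-7082} = 16313 \left(- \frac{1}{7082}\right) = - \frac{16313}{7082}$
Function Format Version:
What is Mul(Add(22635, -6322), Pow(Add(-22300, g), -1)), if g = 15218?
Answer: Rational(-16313, 7082) ≈ -2.3034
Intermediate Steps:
Mul(Add(22635, -6322), Pow(Add(-22300, g), -1)) = Mul(Add(22635, -6322), Pow(Add(-22300, 15218), -1)) = Mul(16313, Pow(-7082, -1)) = Mul(16313, Rational(-1, 7082)) = Rational(-16313, 7082)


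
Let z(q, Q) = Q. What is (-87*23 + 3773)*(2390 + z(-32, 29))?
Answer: 4286468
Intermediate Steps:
(-87*23 + 3773)*(2390 + z(-32, 29)) = (-87*23 + 3773)*(2390 + 29) = (-2001 + 3773)*2419 = 1772*2419 = 4286468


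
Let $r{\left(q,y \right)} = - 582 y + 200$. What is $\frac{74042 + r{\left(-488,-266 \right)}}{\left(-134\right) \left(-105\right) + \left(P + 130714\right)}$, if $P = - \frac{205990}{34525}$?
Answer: $\frac{790808935}{499846161} \approx 1.5821$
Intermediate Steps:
$r{\left(q,y \right)} = 200 - 582 y$
$P = - \frac{41198}{6905}$ ($P = \left(-205990\right) \frac{1}{34525} = - \frac{41198}{6905} \approx -5.9664$)
$\frac{74042 + r{\left(-488,-266 \right)}}{\left(-134\right) \left(-105\right) + \left(P + 130714\right)} = \frac{74042 + \left(200 - -154812\right)}{\left(-134\right) \left(-105\right) + \left(- \frac{41198}{6905} + 130714\right)} = \frac{74042 + \left(200 + 154812\right)}{14070 + \frac{902538972}{6905}} = \frac{74042 + 155012}{\frac{999692322}{6905}} = 229054 \cdot \frac{6905}{999692322} = \frac{790808935}{499846161}$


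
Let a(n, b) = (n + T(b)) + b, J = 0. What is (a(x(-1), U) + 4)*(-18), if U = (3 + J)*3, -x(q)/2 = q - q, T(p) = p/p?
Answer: -252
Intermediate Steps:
T(p) = 1
x(q) = 0 (x(q) = -2*(q - q) = -2*0 = 0)
U = 9 (U = (3 + 0)*3 = 3*3 = 9)
a(n, b) = 1 + b + n (a(n, b) = (n + 1) + b = (1 + n) + b = 1 + b + n)
(a(x(-1), U) + 4)*(-18) = ((1 + 9 + 0) + 4)*(-18) = (10 + 4)*(-18) = 14*(-18) = -252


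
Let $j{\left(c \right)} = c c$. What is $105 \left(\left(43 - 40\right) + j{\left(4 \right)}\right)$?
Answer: $1995$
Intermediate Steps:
$j{\left(c \right)} = c^{2}$
$105 \left(\left(43 - 40\right) + j{\left(4 \right)}\right) = 105 \left(\left(43 - 40\right) + 4^{2}\right) = 105 \left(3 + 16\right) = 105 \cdot 19 = 1995$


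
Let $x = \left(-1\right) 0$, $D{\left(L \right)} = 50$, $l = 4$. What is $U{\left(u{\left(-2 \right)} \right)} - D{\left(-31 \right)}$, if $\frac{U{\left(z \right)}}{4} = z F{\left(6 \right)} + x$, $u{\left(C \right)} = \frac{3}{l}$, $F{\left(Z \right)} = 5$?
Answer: $-35$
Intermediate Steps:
$x = 0$
$u{\left(C \right)} = \frac{3}{4}$
$U{\left(z \right)} = 20 z$ ($U{\left(z \right)} = 4 \left(z 5 + 0\right) = 4 \left(5 z + 0\right) = 4 \cdot 5 z = 20 z$)
$U{\left(u{\left(-2 \right)} \right)} - D{\left(-31 \right)} = 20 \cdot \frac{3}{4} - 50 = 15 - 50 = -35$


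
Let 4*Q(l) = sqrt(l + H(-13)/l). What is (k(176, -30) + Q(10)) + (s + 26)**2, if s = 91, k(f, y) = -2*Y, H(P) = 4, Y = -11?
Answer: 13711 + sqrt(65)/10 ≈ 13712.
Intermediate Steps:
k(f, y) = 22 (k(f, y) = -2*(-11) = 22)
Q(l) = sqrt(l + 4/l)/4
(k(176, -30) + Q(10)) + (s + 26)**2 = (22 + sqrt(10 + 4/10)/4) + (91 + 26)**2 = (22 + sqrt(10 + 4*(1/10))/4) + 117**2 = (22 + sqrt(10 + 2/5)/4) + 13689 = (22 + sqrt(52/5)/4) + 13689 = (22 + (2*sqrt(65)/5)/4) + 13689 = (22 + sqrt(65)/10) + 13689 = 13711 + sqrt(65)/10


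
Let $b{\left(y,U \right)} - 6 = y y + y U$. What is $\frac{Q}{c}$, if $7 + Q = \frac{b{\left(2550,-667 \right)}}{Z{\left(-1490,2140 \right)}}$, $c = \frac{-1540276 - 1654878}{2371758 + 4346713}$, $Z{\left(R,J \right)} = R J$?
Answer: $\frac{11388587687636}{636754252775} \approx 17.885$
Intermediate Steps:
$Z{\left(R,J \right)} = J R$
$b{\left(y,U \right)} = 6 + y^{2} + U y$ ($b{\left(y,U \right)} = 6 + \left(y y + y U\right) = 6 + \left(y^{2} + U y\right) = 6 + y^{2} + U y$)
$c = - \frac{3195154}{6718471} \approx -0.47558$
$Q = - \frac{3390232}{398575}$ ($Q = -7 + \frac{6 + 2550^{2} - 1700850}{2140 \left(-1490\right)} = -7 + \frac{6 + 6502500 - 1700850}{-3188600} = -7 + 4801656 \left(- \frac{1}{3188600}\right) = -7 - \frac{600207}{398575} = - \frac{3390232}{398575} \approx -8.5059$)
$\frac{Q}{c} = - \frac{3390232}{398575 \left(- \frac{3195154}{6718471}\right)} = \left(- \frac{3390232}{398575}\right) \left(- \frac{6718471}{3195154}\right) = \frac{11388587687636}{636754252775}$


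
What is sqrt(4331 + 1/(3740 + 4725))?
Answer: 2*sqrt(77585779735)/8465 ≈ 65.810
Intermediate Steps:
sqrt(4331 + 1/(3740 + 4725)) = sqrt(4331 + 1/8465) = sqrt(36661916/8465) = 2*sqrt(77585779735)/8465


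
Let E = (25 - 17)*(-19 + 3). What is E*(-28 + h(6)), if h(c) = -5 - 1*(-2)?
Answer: 3968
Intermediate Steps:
h(c) = -3 (h(c) = -5 + 2 = -3)
E = -128 (E = 8*(-16) = -128)
E*(-28 + h(6)) = -128*(-28 - 3) = -128*(-31) = 3968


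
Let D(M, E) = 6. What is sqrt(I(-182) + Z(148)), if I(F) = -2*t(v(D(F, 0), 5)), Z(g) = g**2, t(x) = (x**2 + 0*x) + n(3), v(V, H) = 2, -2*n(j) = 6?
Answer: sqrt(21902) ≈ 147.99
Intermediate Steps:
n(j) = -3 (n(j) = -1/2*6 = -3)
t(x) = -3 + x**2 (t(x) = (x**2 + 0*x) - 3 = (x**2 + 0) - 3 = x**2 - 3 = -3 + x**2)
I(F) = -2 (I(F) = -2*(-3 + 2**2) = -2*(-3 + 4) = -2*1 = -2)
sqrt(I(-182) + Z(148)) = sqrt(-2 + 148**2) = sqrt(-2 + 21904) = sqrt(21902)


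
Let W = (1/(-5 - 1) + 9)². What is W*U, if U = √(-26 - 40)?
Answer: 2809*I*√66/36 ≈ 633.9*I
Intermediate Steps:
W = 2809/36 (W = (1/(-6) + 9)² = (-⅙ + 9)² = (53/6)² = 2809/36 ≈ 78.028)
U = I*√66 (U = √(-66) = I*√66 ≈ 8.124*I)
W*U = 2809*(I*√66)/36 = 2809*I*√66/36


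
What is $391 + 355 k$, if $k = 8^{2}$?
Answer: $23111$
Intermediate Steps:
$k = 64$
$391 + 355 k = 391 + 355 \cdot 64 = 391 + 22720 = 23111$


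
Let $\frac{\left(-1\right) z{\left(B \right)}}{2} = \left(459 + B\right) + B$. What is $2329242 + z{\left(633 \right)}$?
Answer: $2325792$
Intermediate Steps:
$z{\left(B \right)} = -918 - 4 B$ ($z{\left(B \right)} = - 2 \left(\left(459 + B\right) + B\right) = - 2 \left(459 + 2 B\right) = -918 - 4 B$)
$2329242 + z{\left(633 \right)} = 2329242 - 3450 = 2325792$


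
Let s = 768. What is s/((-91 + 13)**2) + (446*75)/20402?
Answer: 9132439/5171907 ≈ 1.7658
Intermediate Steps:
s/((-91 + 13)**2) + (446*75)/20402 = 768/((-91 + 13)**2) + (446*75)/20402 = 768/((-78)**2) + 33450*(1/20402) = 768/6084 + 16725/10201 = 768*(1/6084) + 16725/10201 = 64/507 + 16725/10201 = 9132439/5171907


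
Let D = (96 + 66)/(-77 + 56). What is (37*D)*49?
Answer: -13986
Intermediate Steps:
D = -54/7 (D = 162/(-21) = 162*(-1/21) = -54/7 ≈ -7.7143)
(37*D)*49 = (37*(-54/7))*49 = -1998/7*49 = -13986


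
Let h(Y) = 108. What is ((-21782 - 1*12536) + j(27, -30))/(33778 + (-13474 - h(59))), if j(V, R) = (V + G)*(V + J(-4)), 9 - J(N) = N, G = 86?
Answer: -14899/10098 ≈ -1.4754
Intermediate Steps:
J(N) = 9 - N
j(V, R) = (13 + V)*(86 + V) (j(V, R) = (V + 86)*(V + (9 - 1*(-4))) = (86 + V)*(V + (9 + 4)) = (86 + V)*(V + 13) = (86 + V)*(13 + V) = (13 + V)*(86 + V))
((-21782 - 1*12536) + j(27, -30))/(33778 + (-13474 - h(59))) = ((-21782 - 1*12536) + (1118 + 27**2 + 99*27))/(33778 + (-13474 - 1*108)) = ((-21782 - 12536) + (1118 + 729 + 2673))/(33778 + (-13474 - 108)) = (-34318 + 4520)/(33778 - 13582) = -29798/20196 = -29798*1/20196 = -14899/10098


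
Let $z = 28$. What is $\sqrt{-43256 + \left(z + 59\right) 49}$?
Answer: $i \sqrt{38993} \approx 197.47 i$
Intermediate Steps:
$\sqrt{-43256 + \left(z + 59\right) 49} = \sqrt{-43256 + \left(28 + 59\right) 49} = \sqrt{-43256 + 87 \cdot 49} = \sqrt{-43256 + 4263} = \sqrt{-38993} = i \sqrt{38993}$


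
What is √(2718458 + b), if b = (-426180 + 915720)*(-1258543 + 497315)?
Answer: I*√372648836662 ≈ 6.1045e+5*I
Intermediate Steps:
b = -372651555120 (b = 489540*(-761228) = -372651555120)
√(2718458 + b) = √(2718458 - 372651555120) = √(-372648836662) = I*√372648836662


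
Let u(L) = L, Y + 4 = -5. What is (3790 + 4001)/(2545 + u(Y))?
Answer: 7791/2536 ≈ 3.0722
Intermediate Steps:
Y = -9 (Y = -4 - 5 = -9)
(3790 + 4001)/(2545 + u(Y)) = (3790 + 4001)/(2545 - 9) = 7791/2536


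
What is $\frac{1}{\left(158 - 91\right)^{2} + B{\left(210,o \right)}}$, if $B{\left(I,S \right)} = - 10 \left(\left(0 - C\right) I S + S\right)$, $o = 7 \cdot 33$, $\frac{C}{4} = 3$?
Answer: $\frac{1}{5823379} \approx 1.7172 \cdot 10^{-7}$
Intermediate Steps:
$C = 12$ ($C = 4 \cdot 3 = 12$)
$o = 231$
$B{\left(I,S \right)} = - 10 S + 120 I S$ ($B{\left(I,S \right)} = - 10 \left(\left(0 - 12\right) I S + S\right) = - 10 \left(- 12 I S + S\right) = - 10 \left(S - 12 I S\right) = - 10 S + 120 I S$)
$\frac{1}{\left(158 - 91\right)^{2} + B{\left(210,o \right)}} = \frac{1}{\left(158 - 91\right)^{2} + 10 \cdot 231 \left(-1 + 12 \cdot 210\right)} = \frac{1}{67^{2} + 10 \cdot 231 \left(-1 + 2520\right)} = \frac{1}{4489 + 10 \cdot 231 \cdot 2519} = \frac{1}{4489 + 5818890} = \frac{1}{5823379}$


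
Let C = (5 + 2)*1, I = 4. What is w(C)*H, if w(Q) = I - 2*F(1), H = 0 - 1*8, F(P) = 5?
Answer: 48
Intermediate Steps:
C = 7 (C = 7*1 = 7)
H = -8 (H = 0 - 8 = -8)
w(Q) = -6 (w(Q) = 4 - 2*5 = 4 - 10 = -6)
w(C)*H = -6*(-8) = 48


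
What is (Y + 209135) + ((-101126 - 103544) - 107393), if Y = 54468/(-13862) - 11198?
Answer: -791034540/6931 ≈ -1.1413e+5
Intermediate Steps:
Y = -77640572/6931 (Y = 54468*(-1/13862) - 11198 = -27234/6931 - 11198 = -77640572/6931 ≈ -11202.)
(Y + 209135) + ((-101126 - 103544) - 107393) = (-77640572/6931 + 209135) + ((-101126 - 103544) - 107393) = 1371874113/6931 + (-204670 - 107393) = 1371874113/6931 - 312063 = -791034540/6931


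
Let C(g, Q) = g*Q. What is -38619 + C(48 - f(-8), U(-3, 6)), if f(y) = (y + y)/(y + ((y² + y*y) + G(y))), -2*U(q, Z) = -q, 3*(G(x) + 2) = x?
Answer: -6693579/173 ≈ -38691.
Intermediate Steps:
G(x) = -2 + x/3
U(q, Z) = q/2 (U(q, Z) = -(-1)*q/2 = q/2)
f(y) = 2*y/(-2 + 2*y² + 4*y/3) (f(y) = (y + y)/(y + ((y² + y*y) + (-2 + y/3))) = (2*y)/(y + ((y² + y²) + (-2 + y/3))) = (2*y)/(y + (2*y² + (-2 + y/3))) = (2*y)/(y + (-2 + 2*y² + y/3)) = (2*y)/(-2 + 2*y² + 4*y/3) = 2*y/(-2 + 2*y² + 4*y/3))
C(g, Q) = Q*g
-38619 + C(48 - f(-8), U(-3, 6)) = -38619 + ((½)*(-3))*(48 - 3*(-8)/(-3 + 2*(-8) + 3*(-8)²)) = -38619 - 3*(48 - 3*(-8)/(-3 - 16 + 3*64))/2 = -38619 - 3*(48 - 3*(-8)/(-3 - 16 + 192))/2 = -38619 - 3*(48 - 3*(-8)/173)/2 = -38619 - 3*(48 - 1*(-24/173))/2 = -38619 - 3*(48 + 24/173)/2 = -38619 - 3/2*8328/173 = -38619 - 12492/173 = -6693579/173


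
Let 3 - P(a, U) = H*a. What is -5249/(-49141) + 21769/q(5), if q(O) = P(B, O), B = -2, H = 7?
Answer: 1069839662/835397 ≈ 1280.6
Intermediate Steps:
P(a, U) = 3 - 7*a
q(O) = 17 (q(O) = 3 - 7*(-2) = 3 + 14 = 17)
-5249/(-49141) + 21769/q(5) = -5249/(-49141) + 21769/17 = -5249*(-1/49141) + 21769*(1/17) = 5249/49141 + 21769/17 = 1069839662/835397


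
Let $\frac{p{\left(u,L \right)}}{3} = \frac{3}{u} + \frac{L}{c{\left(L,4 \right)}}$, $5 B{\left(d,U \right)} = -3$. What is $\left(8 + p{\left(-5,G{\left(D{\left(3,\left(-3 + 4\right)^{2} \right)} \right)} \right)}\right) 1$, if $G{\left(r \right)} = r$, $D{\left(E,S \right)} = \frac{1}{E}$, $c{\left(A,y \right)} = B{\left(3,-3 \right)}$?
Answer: $\frac{68}{15} \approx 4.5333$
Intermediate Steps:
$B{\left(d,U \right)} = - \frac{3}{5}$ ($B{\left(d,U \right)} = \frac{1}{5} \left(-3\right) = - \frac{3}{5}$)
$c{\left(A,y \right)} = - \frac{3}{5}$
$p{\left(u,L \right)} = - 5 L + \frac{9}{u}$ ($p{\left(u,L \right)} = 3 \left(\frac{3}{u} + \frac{L}{- \frac{3}{5}}\right) = 3 \left(\frac{3}{u} + L \left(- \frac{5}{3}\right)\right) = 3 \left(\frac{3}{u} - \frac{5 L}{3}\right) = - 5 L + \frac{9}{u}$)
$\left(8 + p{\left(-5,G{\left(D{\left(3,\left(-3 + 4\right)^{2} \right)} \right)} \right)}\right) 1 = \left(8 + \left(- \frac{5}{3} + \frac{9}{-5}\right)\right) 1 = \left(8 + \left(\left(-5\right) \frac{1}{3} + 9 \left(- \frac{1}{5}\right)\right)\right) 1 = \left(8 - \frac{52}{15}\right) 1 = \frac{68}{15} \cdot 1 = \frac{68}{15}$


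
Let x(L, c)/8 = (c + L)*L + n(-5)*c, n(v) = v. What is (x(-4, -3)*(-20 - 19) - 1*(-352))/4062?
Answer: -6532/2031 ≈ -3.2161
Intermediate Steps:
x(L, c) = -40*c + 8*L*(L + c) (x(L, c) = 8*((c + L)*L - 5*c) = 8*((L + c)*L - 5*c) = 8*(L*(L + c) - 5*c) = 8*(-5*c + L*(L + c)) = -40*c + 8*L*(L + c))
(x(-4, -3)*(-20 - 19) - 1*(-352))/4062 = ((-40*(-3) + 8*(-4)² + 8*(-4)*(-3))*(-20 - 19) - 1*(-352))/4062 = ((120 + 8*16 + 96)*(-39) + 352)*(1/4062) = ((120 + 128 + 96)*(-39) + 352)*(1/4062) = (344*(-39) + 352)*(1/4062) = (-13416 + 352)*(1/4062) = -13064*1/4062 = -6532/2031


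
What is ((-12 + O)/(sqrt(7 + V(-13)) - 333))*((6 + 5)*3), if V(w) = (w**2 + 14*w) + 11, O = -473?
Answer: 5329665/110884 + 16005*sqrt(5)/110884 ≈ 48.388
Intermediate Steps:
V(w) = 11 + w**2 + 14*w
((-12 + O)/(sqrt(7 + V(-13)) - 333))*((6 + 5)*3) = ((-12 - 473)/(sqrt(7 + (11 + (-13)**2 + 14*(-13))) - 333))*((6 + 5)*3) = (-485/(sqrt(7 + (11 + 169 - 182)) - 333))*(11*3) = -485/(sqrt(7 - 2) - 333)*33 = -485/(sqrt(5) - 333)*33 = -485/(-333 + sqrt(5))*33 = -16005/(-333 + sqrt(5))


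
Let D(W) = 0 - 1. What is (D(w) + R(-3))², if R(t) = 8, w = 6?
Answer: 49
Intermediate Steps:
D(W) = -1
(D(w) + R(-3))² = (-1 + 8)² = 7² = 49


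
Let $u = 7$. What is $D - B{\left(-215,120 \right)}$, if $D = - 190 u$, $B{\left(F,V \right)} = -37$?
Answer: $-1293$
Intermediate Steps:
$D = -1330$ ($D = \left(-190\right) 7 = -1330$)
$D - B{\left(-215,120 \right)} = -1330 - -37 = -1330 + 37 = -1293$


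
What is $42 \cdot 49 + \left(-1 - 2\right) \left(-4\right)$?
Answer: $2070$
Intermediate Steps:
$42 \cdot 49 + \left(-1 - 2\right) \left(-4\right) = 2058 - -12 = 2058 + 12 = 2070$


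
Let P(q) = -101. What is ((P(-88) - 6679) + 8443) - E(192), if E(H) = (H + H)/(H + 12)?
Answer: 28239/17 ≈ 1661.1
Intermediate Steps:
E(H) = 2*H/(12 + H) (E(H) = (2*H)/(12 + H) = 2*H/(12 + H))
((P(-88) - 6679) + 8443) - E(192) = ((-101 - 6679) + 8443) - 2*192/(12 + 192) = (-6780 + 8443) - 2*192/204 = 1663 - 2*192/204 = 1663 - 1*32/17 = 1663 - 32/17 = 28239/17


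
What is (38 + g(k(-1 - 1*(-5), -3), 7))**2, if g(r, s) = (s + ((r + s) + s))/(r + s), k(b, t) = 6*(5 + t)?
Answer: 570025/361 ≈ 1579.0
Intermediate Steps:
k(b, t) = 30 + 6*t
g(r, s) = (r + 3*s)/(r + s) (g(r, s) = (s + (r + 2*s))/(r + s) = (r + 3*s)/(r + s))
(38 + g(k(-1 - 1*(-5), -3), 7))**2 = (38 + ((30 + 6*(-3)) + 3*7)/((30 + 6*(-3)) + 7))**2 = (38 + ((30 - 18) + 21)/((30 - 18) + 7))**2 = (38 + (12 + 21)/(12 + 7))**2 = (38 + 33/19)**2 = (755/19)**2 = 570025/361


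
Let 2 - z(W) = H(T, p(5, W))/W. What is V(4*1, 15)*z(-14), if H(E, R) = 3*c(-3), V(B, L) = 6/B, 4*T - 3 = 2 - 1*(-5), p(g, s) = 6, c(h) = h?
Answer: 57/28 ≈ 2.0357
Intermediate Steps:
T = 5/2 (T = 3/4 + (2 - 1*(-5))/4 = 3/4 + (2 + 5)/4 = 3/4 + (1/4)*7 = 3/4 + 7/4 = 5/2 ≈ 2.5000)
H(E, R) = -9 (H(E, R) = 3*(-3) = -9)
z(W) = 2 + 9/W (z(W) = 2 - (-9)/W = 2 + 9/W)
V(4*1, 15)*z(-14) = (6/((4*1)))*(2 + 9/(-14)) = (6/4)*(2 + 9*(-1/14)) = (6*(1/4))*(2 - 9/14) = (3/2)*(19/14) = 57/28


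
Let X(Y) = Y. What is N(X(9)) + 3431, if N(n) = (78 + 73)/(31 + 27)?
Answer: 199149/58 ≈ 3433.6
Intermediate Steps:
N(n) = 151/58
N(X(9)) + 3431 = 151/58 + 3431 = 199149/58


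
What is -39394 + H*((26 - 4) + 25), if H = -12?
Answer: -39958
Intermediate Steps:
-39394 + H*((26 - 4) + 25) = -39394 - 12*((26 - 4) + 25) = -39394 - 12*(22 + 25) = -39394 - 12*47 = -39394 - 564 = -39958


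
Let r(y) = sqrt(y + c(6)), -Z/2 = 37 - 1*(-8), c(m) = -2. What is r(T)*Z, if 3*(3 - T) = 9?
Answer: -90*I*sqrt(2) ≈ -127.28*I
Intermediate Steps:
T = 0 (T = 3 - 1/3*9 = 3 - 3 = 0)
Z = -90 (Z = -2*(37 - 1*(-8)) = -2*(37 + 8) = -2*45 = -90)
r(y) = sqrt(-2 + y) (r(y) = sqrt(y - 2) = sqrt(-2 + y))
r(T)*Z = sqrt(-2 + 0)*(-90) = sqrt(-2)*(-90) = (I*sqrt(2))*(-90) = -90*I*sqrt(2)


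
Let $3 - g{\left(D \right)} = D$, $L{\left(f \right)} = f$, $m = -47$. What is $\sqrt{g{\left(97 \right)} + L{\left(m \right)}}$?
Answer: $i \sqrt{141} \approx 11.874 i$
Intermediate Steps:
$g{\left(D \right)} = 3 - D$
$\sqrt{g{\left(97 \right)} + L{\left(m \right)}} = \sqrt{\left(3 - 97\right) - 47} = \sqrt{-94 - 47} = \sqrt{-141} = i \sqrt{141}$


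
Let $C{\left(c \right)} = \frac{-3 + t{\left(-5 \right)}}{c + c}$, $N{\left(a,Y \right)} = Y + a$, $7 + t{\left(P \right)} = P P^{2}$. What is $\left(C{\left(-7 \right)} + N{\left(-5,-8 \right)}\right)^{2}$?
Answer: $\frac{2209}{196} \approx 11.27$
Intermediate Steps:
$t{\left(P \right)} = -7 + P^{3}$ ($t{\left(P \right)} = -7 + P P^{2} = -7 + P^{3}$)
$C{\left(c \right)} = - \frac{135}{2 c}$ ($C{\left(c \right)} = \frac{-3 + \left(-7 + \left(-5\right)^{3}\right)}{c + c} = \frac{-3 - 132}{2 c} = \left(-3 - 132\right) \frac{1}{2 c} = - 135 \frac{1}{2 c} = - \frac{135}{2 c}$)
$\left(C{\left(-7 \right)} + N{\left(-5,-8 \right)}\right)^{2} = \left(- \frac{135}{2 \left(-7\right)} - 13\right)^{2} = \left(\left(- \frac{135}{2}\right) \left(- \frac{1}{7}\right) - 13\right)^{2} = \left(\frac{135}{14} - 13\right)^{2} = \left(- \frac{47}{14}\right)^{2} = \frac{2209}{196}$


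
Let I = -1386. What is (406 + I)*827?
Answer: -810460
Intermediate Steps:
(406 + I)*827 = (406 - 1386)*827 = -980*827 = -810460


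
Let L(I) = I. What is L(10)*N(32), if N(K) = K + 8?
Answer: 400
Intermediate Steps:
N(K) = 8 + K
L(10)*N(32) = 10*(8 + 32) = 10*40 = 400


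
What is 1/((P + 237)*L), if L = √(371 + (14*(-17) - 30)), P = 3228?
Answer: √103/356895 ≈ 2.8437e-5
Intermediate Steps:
L = √103 (L = √(371 + (-238 - 30)) = √(371 - 268) = √103 ≈ 10.149)
1/((P + 237)*L) = 1/((3228 + 237)*(√103)) = (√103/103)/3465 = √103/356895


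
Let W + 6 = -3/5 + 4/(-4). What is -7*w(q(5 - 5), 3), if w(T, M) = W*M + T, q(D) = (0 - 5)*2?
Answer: 1148/5 ≈ 229.60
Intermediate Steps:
q(D) = -10 (q(D) = -5*2 = -10)
W = -38/5 (W = -6 + (-3/5 + 4/(-4)) = -6 + (-3*⅕ + 4*(-¼)) = -6 + (-⅗ - 1) = -6 - 8/5 = -38/5 ≈ -7.6000)
w(T, M) = T - 38*M/5 (w(T, M) = -38*M/5 + T = T - 38*M/5)
-7*w(q(5 - 5), 3) = -7*(-10 - 38/5*3) = -7*(-10 - 114/5) = -7*(-164/5) = 1148/5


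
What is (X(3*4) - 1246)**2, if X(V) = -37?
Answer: 1646089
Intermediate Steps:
(X(3*4) - 1246)**2 = (-37 - 1246)**2 = (-1283)**2 = 1646089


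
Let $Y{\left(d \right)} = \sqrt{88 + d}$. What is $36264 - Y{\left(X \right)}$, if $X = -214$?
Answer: $36264 - 3 i \sqrt{14} \approx 36264.0 - 11.225 i$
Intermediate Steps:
$36264 - Y{\left(X \right)} = 36264 - \sqrt{88 - 214} = 36264 - \sqrt{-126} = 36264 - 3 i \sqrt{14}$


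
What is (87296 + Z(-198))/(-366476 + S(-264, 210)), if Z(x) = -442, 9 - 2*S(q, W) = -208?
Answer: -173708/732735 ≈ -0.23707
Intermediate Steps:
S(q, W) = 217/2 (S(q, W) = 9/2 - ½*(-208) = 9/2 + 104 = 217/2)
(87296 + Z(-198))/(-366476 + S(-264, 210)) = (87296 - 442)/(-366476 + 217/2) = 86854/(-732735/2) = 86854*(-2/732735) = -173708/732735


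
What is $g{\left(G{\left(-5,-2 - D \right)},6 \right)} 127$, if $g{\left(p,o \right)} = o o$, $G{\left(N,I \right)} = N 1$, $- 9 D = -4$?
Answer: $4572$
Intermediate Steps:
$D = \frac{4}{9}$ ($D = \left(- \frac{1}{9}\right) \left(-4\right) = \frac{4}{9} \approx 0.44444$)
$G{\left(N,I \right)} = N$
$g{\left(p,o \right)} = o^{2}$
$g{\left(G{\left(-5,-2 - D \right)},6 \right)} 127 = 6^{2} \cdot 127 = 36 \cdot 127 = 4572$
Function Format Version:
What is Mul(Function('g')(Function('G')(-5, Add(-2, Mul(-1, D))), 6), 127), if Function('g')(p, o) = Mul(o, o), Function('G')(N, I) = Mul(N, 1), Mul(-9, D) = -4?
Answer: 4572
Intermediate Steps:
D = Rational(4, 9) (D = Mul(Rational(-1, 9), -4) = Rational(4, 9) ≈ 0.44444)
Function('G')(N, I) = N
Function('g')(p, o) = Pow(o, 2)
Mul(Function('g')(Function('G')(-5, Add(-2, Mul(-1, D))), 6), 127) = Mul(Pow(6, 2), 127) = Mul(36, 127) = 4572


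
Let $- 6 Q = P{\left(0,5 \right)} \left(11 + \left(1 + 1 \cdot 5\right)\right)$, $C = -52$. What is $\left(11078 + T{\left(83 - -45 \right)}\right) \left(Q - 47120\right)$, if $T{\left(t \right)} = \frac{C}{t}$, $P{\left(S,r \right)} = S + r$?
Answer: $- \frac{33416521605}{64} \approx -5.2213 \cdot 10^{8}$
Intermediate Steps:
$T{\left(t \right)} = - \frac{52}{t}$
$Q = - \frac{85}{6}$ ($Q = - \frac{\left(0 + 5\right) \left(11 + \left(1 + 1 \cdot 5\right)\right)}{6} = - \frac{5 \left(11 + \left(1 + 5\right)\right)}{6} = - \frac{5 \left(11 + 6\right)}{6} = - \frac{5 \cdot 17}{6} = \left(- \frac{1}{6}\right) 85 = - \frac{85}{6} \approx -14.167$)
$\left(11078 + T{\left(83 - -45 \right)}\right) \left(Q - 47120\right) = \left(11078 - \frac{52}{83 - -45}\right) \left(- \frac{85}{6} - 47120\right) = \left(11078 - \frac{52}{83 + 45}\right) \left(- \frac{282805}{6}\right) = \left(11078 - \frac{52}{128}\right) \left(- \frac{282805}{6}\right) = \left(11078 - \frac{13}{32}\right) \left(- \frac{282805}{6}\right) = \frac{354483}{32} \left(- \frac{282805}{6}\right) = - \frac{33416521605}{64}$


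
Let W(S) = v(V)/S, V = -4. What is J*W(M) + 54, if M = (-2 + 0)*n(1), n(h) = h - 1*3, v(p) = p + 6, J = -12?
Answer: 48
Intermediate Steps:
v(p) = 6 + p
n(h) = -3 + h (n(h) = h - 3 = -3 + h)
M = 4 (M = (-2 + 0)*(-3 + 1) = -2*(-2) = 4)
W(S) = 2/S (W(S) = (6 - 4)/S = 2/S)
J*W(M) + 54 = -24/4 + 54 = -12*½ + 54 = -6 + 54 = 48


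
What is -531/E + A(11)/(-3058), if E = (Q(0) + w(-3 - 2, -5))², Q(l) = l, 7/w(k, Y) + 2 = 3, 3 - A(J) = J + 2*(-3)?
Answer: -811850/74921 ≈ -10.836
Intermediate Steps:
A(J) = 9 - J (A(J) = 3 - (J + 2*(-3)) = 3 - (J - 6) = 3 - (-6 + J) = 3 + (6 - J) = 9 - J)
w(k, Y) = 7 (w(k, Y) = 7/(-2 + 3) = 7/1 = 7*1 = 7)
E = 49 (E = (0 + 7)² = 7² = 49)
-531/E + A(11)/(-3058) = -531/49 + (9 - 1*11)/(-3058) = -531*1/49 + (9 - 11)*(-1/3058) = -531/49 - 2*(-1/3058) = -531/49 + 1/1529 = -811850/74921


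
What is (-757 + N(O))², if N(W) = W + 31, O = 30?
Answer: 484416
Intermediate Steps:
N(W) = 31 + W
(-757 + N(O))² = (-757 + (31 + 30))² = (-757 + 61)² = (-696)² = 484416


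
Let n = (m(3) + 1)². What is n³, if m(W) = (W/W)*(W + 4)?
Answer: 262144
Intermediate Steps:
m(W) = 4 + W (m(W) = 1*(4 + W) = 4 + W)
n = 64 (n = ((4 + 3) + 1)² = (7 + 1)² = 8² = 64)
n³ = 64³ = 262144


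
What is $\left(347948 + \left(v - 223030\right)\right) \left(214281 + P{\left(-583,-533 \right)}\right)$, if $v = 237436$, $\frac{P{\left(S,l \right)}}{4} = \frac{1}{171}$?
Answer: $\frac{13277395197470}{171} \approx 7.7646 \cdot 10^{10}$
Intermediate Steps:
$P{\left(S,l \right)} = \frac{4}{171}$
$\left(347948 + \left(v - 223030\right)\right) \left(214281 + P{\left(-583,-533 \right)}\right) = \left(347948 + \left(237436 - 223030\right)\right) \left(214281 + \frac{4}{171}\right) = \left(347948 + \left(237436 - 223030\right)\right) \frac{36642055}{171} = \left(347948 + 14406\right) \frac{36642055}{171} = 362354 \cdot \frac{36642055}{171} = \frac{13277395197470}{171}$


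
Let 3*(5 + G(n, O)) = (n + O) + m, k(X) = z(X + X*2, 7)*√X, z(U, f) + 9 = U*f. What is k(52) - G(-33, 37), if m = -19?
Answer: 10 + 2166*√13 ≈ 7819.6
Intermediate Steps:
z(U, f) = -9 + U*f
k(X) = √X*(-9 + 21*X) (k(X) = (-9 + (X + X*2)*7)*√X = (-9 + (X + 2*X)*7)*√X = (-9 + (3*X)*7)*√X = (-9 + 21*X)*√X = √X*(-9 + 21*X))
G(n, O) = -34/3 + O/3 + n/3 (G(n, O) = -5 + ((n + O) - 19)/3 = -5 + ((O + n) - 19)/3 = -5 + (-19 + O + n)/3 = -5 + (-19/3 + O/3 + n/3) = -34/3 + O/3 + n/3)
k(52) - G(-33, 37) = √52*(-9 + 21*52) - (-34/3 + (⅓)*37 + (⅓)*(-33)) = (2*√13)*(-9 + 1092) - (-34/3 + 37/3 - 11) = (2*√13)*1083 - 1*(-10) = 2166*√13 + 10 = 10 + 2166*√13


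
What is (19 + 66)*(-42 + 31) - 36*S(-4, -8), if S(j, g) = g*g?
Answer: -3239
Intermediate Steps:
S(j, g) = g**2
(19 + 66)*(-42 + 31) - 36*S(-4, -8) = (19 + 66)*(-42 + 31) - 36*(-8)**2 = 85*(-11) - 36*64 = -935 - 2304 = -3239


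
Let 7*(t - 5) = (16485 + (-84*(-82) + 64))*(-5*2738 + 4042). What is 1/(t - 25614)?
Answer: -7/226299439 ≈ -3.0932e-8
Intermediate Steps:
t = -226120141/7 (t = 5 + ((16485 + (-84*(-82) + 64))*(-5*2738 + 4042))/7 = 5 + ((16485 + (6888 + 64))*(-13690 + 4042))/7 = 5 + ((16485 + 6952)*(-9648))/7 = 5 + (23437*(-9648))/7 = 5 + (⅐)*(-226120176) = 5 - 226120176/7 = -226120141/7 ≈ -3.2303e+7)
1/(t - 25614) = 1/(-226120141/7 - 25614) = 1/(-226299439/7) = -7/226299439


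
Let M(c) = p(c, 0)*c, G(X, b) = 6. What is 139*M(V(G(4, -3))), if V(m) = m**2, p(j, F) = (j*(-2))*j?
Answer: -12970368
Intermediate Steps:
p(j, F) = -2*j**2 (p(j, F) = (-2*j)*j = -2*j**2)
M(c) = -2*c**3 (M(c) = (-2*c**2)*c = -2*c**3)
139*M(V(G(4, -3))) = 139*(-2*(6**2)**3) = 139*(-2*36**3) = 139*(-2*46656) = 139*(-93312) = -12970368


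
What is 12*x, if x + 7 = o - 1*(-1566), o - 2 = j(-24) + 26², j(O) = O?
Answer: 26556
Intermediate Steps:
o = 654 (o = 2 + (-24 + 26²) = 2 + (-24 + 676) = 2 + 652 = 654)
x = 2213 (x = -7 + (654 - 1*(-1566)) = -7 + (654 + 1566) = -7 + 2220 = 2213)
12*x = 12*2213 = 26556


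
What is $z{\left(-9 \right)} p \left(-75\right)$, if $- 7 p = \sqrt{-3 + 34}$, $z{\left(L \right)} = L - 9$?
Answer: $- \frac{1350 \sqrt{31}}{7} \approx -1073.8$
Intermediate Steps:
$z{\left(L \right)} = -9 + L$
$p = - \frac{\sqrt{31}}{7}$ ($p = - \frac{\sqrt{-3 + 34}}{7} = - \frac{\sqrt{31}}{7} \approx -0.79539$)
$z{\left(-9 \right)} p \left(-75\right) = \left(-9 - 9\right) \left(- \frac{\sqrt{31}}{7}\right) \left(-75\right) = - 18 \left(- \frac{\sqrt{31}}{7}\right) \left(-75\right) = \frac{18 \sqrt{31}}{7} \left(-75\right) = - \frac{1350 \sqrt{31}}{7}$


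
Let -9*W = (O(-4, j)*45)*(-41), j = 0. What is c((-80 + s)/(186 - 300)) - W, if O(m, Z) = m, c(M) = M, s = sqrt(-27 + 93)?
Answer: 46780/57 - sqrt(66)/114 ≈ 820.63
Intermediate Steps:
s = sqrt(66) ≈ 8.1240
W = -820 (W = -(-4*45)*(-41)/9 = -(-20)*(-41) = -1/9*7380 = -820)
c((-80 + s)/(186 - 300)) - W = (-80 + sqrt(66))/(186 - 300) - 1*(-820) = (-80 + sqrt(66))/(-114) + 820 = (-80 + sqrt(66))*(-1/114) + 820 = (40/57 - sqrt(66)/114) + 820 = 46780/57 - sqrt(66)/114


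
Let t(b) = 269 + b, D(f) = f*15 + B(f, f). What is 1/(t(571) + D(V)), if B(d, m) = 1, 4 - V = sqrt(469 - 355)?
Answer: 901/786151 + 15*sqrt(114)/786151 ≈ 0.0013498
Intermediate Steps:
V = 4 - sqrt(114) (V = 4 - sqrt(469 - 355) = 4 - sqrt(114) ≈ -6.6771)
D(f) = 1 + 15*f (D(f) = f*15 + 1 = 15*f + 1 = 1 + 15*f)
1/(t(571) + D(V)) = 1/((269 + 571) + (1 + 15*(4 - sqrt(114)))) = 1/(840 + (1 + (60 - 15*sqrt(114)))) = 1/(840 + (61 - 15*sqrt(114))) = 1/(901 - 15*sqrt(114))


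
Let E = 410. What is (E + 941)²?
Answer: 1825201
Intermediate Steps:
(E + 941)² = (410 + 941)² = 1351² = 1825201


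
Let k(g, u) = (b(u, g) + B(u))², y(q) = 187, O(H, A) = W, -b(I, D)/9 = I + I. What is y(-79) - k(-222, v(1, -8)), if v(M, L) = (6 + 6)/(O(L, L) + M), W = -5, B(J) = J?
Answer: -2414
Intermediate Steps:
b(I, D) = -18*I (b(I, D) = -9*(I + I) = -18*I)
O(H, A) = -5
v(M, L) = 12/(-5 + M) (v(M, L) = (6 + 6)/(-5 + M) = 12/(-5 + M))
k(g, u) = 289*u² (k(g, u) = (-18*u + u)² = (-17*u)² = 289*u²)
y(-79) - k(-222, v(1, -8)) = 187 - 289*(12/(-5 + 1))² = 187 - 289*(12/(-4))² = 187 - 289*(12*(-¼))² = 187 - 289*(-3)² = 187 - 289*9 = 187 - 1*2601 = 187 - 2601 = -2414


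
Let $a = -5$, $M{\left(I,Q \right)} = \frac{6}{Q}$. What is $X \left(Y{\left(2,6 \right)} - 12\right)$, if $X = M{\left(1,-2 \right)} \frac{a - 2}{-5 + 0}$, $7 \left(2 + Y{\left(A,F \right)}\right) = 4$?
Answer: $\frac{282}{5} \approx 56.4$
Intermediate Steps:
$Y{\left(A,F \right)} = - \frac{10}{7}$ ($Y{\left(A,F \right)} = -2 + \frac{1}{7} \cdot 4 = -2 + \frac{4}{7} = - \frac{10}{7}$)
$X = - \frac{21}{5}$ ($X = \frac{6}{-2} \frac{-5 - 2}{-5 + 0} = 6 \left(- \frac{1}{2}\right) \left(- \frac{7}{-5}\right) = - 3 \left(\left(-7\right) \left(- \frac{1}{5}\right)\right) = \left(-3\right) \frac{7}{5} = - \frac{21}{5} \approx -4.2$)
$X \left(Y{\left(2,6 \right)} - 12\right) = - \frac{21 \left(- \frac{10}{7} - 12\right)}{5} = \left(- \frac{21}{5}\right) \left(- \frac{94}{7}\right) = \frac{282}{5}$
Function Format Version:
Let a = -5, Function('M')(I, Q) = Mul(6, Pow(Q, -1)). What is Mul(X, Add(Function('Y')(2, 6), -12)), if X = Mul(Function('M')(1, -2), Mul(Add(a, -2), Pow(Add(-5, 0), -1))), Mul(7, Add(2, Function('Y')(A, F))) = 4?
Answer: Rational(282, 5) ≈ 56.400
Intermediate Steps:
Function('Y')(A, F) = Rational(-10, 7) (Function('Y')(A, F) = Add(-2, Mul(Rational(1, 7), 4)) = Add(-2, Rational(4, 7)) = Rational(-10, 7))
X = Rational(-21, 5) (X = Mul(Mul(6, Pow(-2, -1)), Mul(Add(-5, -2), Pow(Add(-5, 0), -1))) = Mul(Mul(6, Rational(-1, 2)), Mul(-7, Pow(-5, -1))) = Mul(-3, Mul(-7, Rational(-1, 5))) = Mul(-3, Rational(7, 5)) = Rational(-21, 5) ≈ -4.2000)
Mul(X, Add(Function('Y')(2, 6), -12)) = Mul(Rational(-21, 5), Add(Rational(-10, 7), -12)) = Mul(Rational(-21, 5), Rational(-94, 7)) = Rational(282, 5)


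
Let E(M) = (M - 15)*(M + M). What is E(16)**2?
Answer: 1024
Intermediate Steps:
E(M) = 2*M*(-15 + M) (E(M) = (-15 + M)*(2*M) = 2*M*(-15 + M))
E(16)**2 = (2*16*(-15 + 16))**2 = (2*16*1)**2 = 32**2 = 1024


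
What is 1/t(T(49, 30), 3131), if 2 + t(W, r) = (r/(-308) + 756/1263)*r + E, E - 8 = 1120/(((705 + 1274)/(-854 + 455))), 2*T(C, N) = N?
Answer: -256612972/7743070111223 ≈ -3.3141e-5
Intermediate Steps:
T(C, N) = N/2
E = -431048/1979 (E = 8 + 1120/(((705 + 1274)/(-854 + 455))) = 8 + 1120/((1979/(-399))) = 8 + 1120/((1979*(-1/399))) = 8 + 1120/(-1979/399) = 8 + 1120*(-399/1979) = 8 - 446880/1979 = -431048/1979 ≈ -217.81)
t(W, r) = -435006/1979 + r*(252/421 - r/308) (t(W, r) = -2 + ((r/(-308) + 756/1263)*r - 431048/1979) = -2 + ((r*(-1/308) + 756*(1/1263))*r - 431048/1979) = -2 + ((-r/308 + 252/421)*r - 431048/1979) = -2 + ((252/421 - r/308)*r - 431048/1979) = -2 + (r*(252/421 - r/308) - 431048/1979) = -2 + (-431048/1979 + r*(252/421 - r/308)) = -435006/1979 + r*(252/421 - r/308))
1/t(T(49, 30), 3131) = 1/(-435006/1979 - 1/308*3131² + (252/421)*3131) = 1/(-435006/1979 - 1/308*9803161 + 789012/421) = 1/(-435006/1979 - 9803161/308 + 789012/421) = 1/(-7743070111223/256612972) = -256612972/7743070111223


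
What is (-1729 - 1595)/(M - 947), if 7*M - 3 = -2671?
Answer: 7756/3099 ≈ 2.5027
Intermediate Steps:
M = -2668/7 (M = 3/7 + (⅐)*(-2671) = 3/7 - 2671/7 = -2668/7 ≈ -381.14)
(-1729 - 1595)/(M - 947) = (-1729 - 1595)/(-2668/7 - 947) = -3324/(-9297/7) = -3324*(-7/9297) = 7756/3099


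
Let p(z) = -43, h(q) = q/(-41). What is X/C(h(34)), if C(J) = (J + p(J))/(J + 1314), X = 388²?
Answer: -8105288960/1797 ≈ -4.5105e+6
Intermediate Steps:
h(q) = -q/41 (h(q) = q*(-1/41) = -q/41)
X = 150544
C(J) = (-43 + J)/(1314 + J) (C(J) = (J - 43)/(J + 1314) = (-43 + J)/(1314 + J))
X/C(h(34)) = 150544/(((-43 - 1/41*34)/(1314 - 1/41*34))) = 150544/(((-43 - 34/41)/(1314 - 34/41))) = 150544/((-1797/41/(53840/41))) = 150544/(((41/53840)*(-1797/41))) = 150544/(-1797/53840) = 150544*(-53840/1797) = -8105288960/1797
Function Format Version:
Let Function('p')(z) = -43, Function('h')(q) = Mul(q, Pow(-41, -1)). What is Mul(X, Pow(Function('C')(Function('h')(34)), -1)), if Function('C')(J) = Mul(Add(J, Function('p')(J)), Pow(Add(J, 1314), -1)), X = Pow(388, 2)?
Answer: Rational(-8105288960, 1797) ≈ -4.5105e+6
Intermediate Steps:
Function('h')(q) = Mul(Rational(-1, 41), q) (Function('h')(q) = Mul(q, Rational(-1, 41)) = Mul(Rational(-1, 41), q))
X = 150544
Function('C')(J) = Mul(Pow(Add(1314, J), -1), Add(-43, J)) (Function('C')(J) = Mul(Add(J, -43), Pow(Add(J, 1314), -1)) = Mul(Add(-43, J), Pow(Add(1314, J), -1)) = Mul(Pow(Add(1314, J), -1), Add(-43, J)))
Mul(X, Pow(Function('C')(Function('h')(34)), -1)) = Mul(150544, Pow(Mul(Pow(Add(1314, Mul(Rational(-1, 41), 34)), -1), Add(-43, Mul(Rational(-1, 41), 34))), -1)) = Mul(150544, Pow(Mul(Pow(Add(1314, Rational(-34, 41)), -1), Add(-43, Rational(-34, 41))), -1)) = Mul(150544, Pow(Mul(Pow(Rational(53840, 41), -1), Rational(-1797, 41)), -1)) = Mul(150544, Pow(Mul(Rational(41, 53840), Rational(-1797, 41)), -1)) = Mul(150544, Pow(Rational(-1797, 53840), -1)) = Mul(150544, Rational(-53840, 1797)) = Rational(-8105288960, 1797)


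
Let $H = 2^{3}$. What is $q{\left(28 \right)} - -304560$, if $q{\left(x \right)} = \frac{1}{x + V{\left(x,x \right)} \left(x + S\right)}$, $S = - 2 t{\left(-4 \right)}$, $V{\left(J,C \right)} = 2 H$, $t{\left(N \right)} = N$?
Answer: $\frac{183954241}{604} \approx 3.0456 \cdot 10^{5}$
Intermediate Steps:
$H = 8$
$V{\left(J,C \right)} = 16$ ($V{\left(J,C \right)} = 2 \cdot 8 = 16$)
$S = 8$ ($S = \left(-2\right) \left(-4\right) = 8$)
$q{\left(x \right)} = \frac{1}{128 + 17 x}$ ($q{\left(x \right)} = \frac{1}{x + 16 \left(x + 8\right)} = \frac{1}{x + 16 \left(8 + x\right)} = \frac{1}{x + \left(128 + 16 x\right)} = \frac{1}{128 + 17 x}$)
$q{\left(28 \right)} - -304560 = \frac{1}{128 + 17 \cdot 28} - -304560 = \frac{1}{128 + 476} + 304560 = \frac{1}{604} + 304560 = \frac{183954241}{604}$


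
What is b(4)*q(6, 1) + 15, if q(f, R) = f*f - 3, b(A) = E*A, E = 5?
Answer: 675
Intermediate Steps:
b(A) = 5*A
q(f, R) = -3 + f² (q(f, R) = f² - 3 = -3 + f²)
b(4)*q(6, 1) + 15 = (5*4)*(-3 + 6²) + 15 = 20*(-3 + 36) + 15 = 20*33 + 15 = 660 + 15 = 675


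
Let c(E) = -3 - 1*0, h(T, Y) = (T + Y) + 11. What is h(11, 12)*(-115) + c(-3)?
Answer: -3913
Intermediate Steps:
h(T, Y) = 11 + T + Y
c(E) = -3 (c(E) = -3 + 0 = -3)
h(11, 12)*(-115) + c(-3) = (11 + 11 + 12)*(-115) - 3 = 34*(-115) - 3 = -3910 - 3 = -3913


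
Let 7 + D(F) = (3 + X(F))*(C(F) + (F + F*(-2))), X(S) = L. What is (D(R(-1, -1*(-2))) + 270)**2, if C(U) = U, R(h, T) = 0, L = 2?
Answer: 69169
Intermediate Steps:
X(S) = 2
D(F) = -7 (D(F) = -7 + (3 + 2)*(F + (F + F*(-2))) = -7 + 5*(F + (F - 2*F)) = -7 + 5*(F - F) = -7 + 5*0 = -7 + 0 = -7)
(D(R(-1, -1*(-2))) + 270)**2 = (-7 + 270)**2 = 263**2 = 69169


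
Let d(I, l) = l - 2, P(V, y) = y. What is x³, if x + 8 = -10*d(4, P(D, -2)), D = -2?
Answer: 32768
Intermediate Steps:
d(I, l) = -2 + l
x = 32 (x = -8 - 10*(-2 - 2) = -8 - 10*(-4) = -8 + 40 = 32)
x³ = 32³ = 32768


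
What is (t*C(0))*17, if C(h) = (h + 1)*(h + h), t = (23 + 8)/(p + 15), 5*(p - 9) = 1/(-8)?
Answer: 0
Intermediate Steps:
p = 359/40 (p = 9 + (1/5)/(-8) = 9 + (1/5)*(-1/8) = 9 - 1/40 = 359/40 ≈ 8.9750)
t = 1240/959 (t = (23 + 8)/(359/40 + 15) = 31/(959/40) = 31*(40/959) = 1240/959 ≈ 1.2930)
C(h) = 2*h*(1 + h) (C(h) = (1 + h)*(2*h) = 2*h*(1 + h))
(t*C(0))*17 = (1240*(2*0*(1 + 0))/959)*17 = (1240*(2*0*1)/959)*17 = ((1240/959)*0)*17 = 0*17 = 0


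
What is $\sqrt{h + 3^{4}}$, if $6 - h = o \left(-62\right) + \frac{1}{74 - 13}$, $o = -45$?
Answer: $\frac{2 i \sqrt{2514481}}{61} \approx 51.991 i$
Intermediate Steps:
$h = - \frac{169825}{61}$ ($h = 6 - \left(\left(-45\right) \left(-62\right) + \frac{1}{74 - 13}\right) = 6 - \left(2790 + \frac{1}{61}\right) = 6 - \frac{170191}{61} = - \frac{169825}{61} \approx -2784.0$)
$\sqrt{h + 3^{4}} = \sqrt{- \frac{169825}{61} + 3^{4}} = \sqrt{- \frac{169825}{61} + 81} = \sqrt{- \frac{164884}{61}} = \frac{2 i \sqrt{2514481}}{61}$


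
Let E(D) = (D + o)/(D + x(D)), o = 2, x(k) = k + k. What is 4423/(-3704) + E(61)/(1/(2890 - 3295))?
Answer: -31772323/225944 ≈ -140.62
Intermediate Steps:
x(k) = 2*k
E(D) = (2 + D)/(3*D) (E(D) = (D + 2)/(D + 2*D) = (2 + D)/((3*D)) = (2 + D)*(1/(3*D)) = (2 + D)/(3*D))
4423/(-3704) + E(61)/(1/(2890 - 3295)) = 4423/(-3704) + ((⅓)*(2 + 61)/61)/(1/(2890 - 3295)) = 4423*(-1/3704) + ((⅓)*(1/61)*63)/(1/(-405)) = -4423/3704 + 21/(61*(-1/405)) = -4423/3704 + (21/61)*(-405) = -4423/3704 - 8505/61 = -31772323/225944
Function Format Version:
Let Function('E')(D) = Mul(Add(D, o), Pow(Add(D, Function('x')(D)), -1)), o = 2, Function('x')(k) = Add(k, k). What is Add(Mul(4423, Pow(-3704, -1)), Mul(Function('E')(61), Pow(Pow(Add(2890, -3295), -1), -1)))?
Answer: Rational(-31772323, 225944) ≈ -140.62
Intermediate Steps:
Function('x')(k) = Mul(2, k)
Function('E')(D) = Mul(Rational(1, 3), Pow(D, -1), Add(2, D)) (Function('E')(D) = Mul(Add(D, 2), Pow(Add(D, Mul(2, D)), -1)) = Mul(Add(2, D), Pow(Mul(3, D), -1)) = Mul(Add(2, D), Mul(Rational(1, 3), Pow(D, -1))) = Mul(Rational(1, 3), Pow(D, -1), Add(2, D)))
Add(Mul(4423, Pow(-3704, -1)), Mul(Function('E')(61), Pow(Pow(Add(2890, -3295), -1), -1))) = Add(Mul(4423, Pow(-3704, -1)), Mul(Mul(Rational(1, 3), Pow(61, -1), Add(2, 61)), Pow(Pow(Add(2890, -3295), -1), -1))) = Add(Mul(4423, Rational(-1, 3704)), Mul(Mul(Rational(1, 3), Rational(1, 61), 63), Pow(Pow(-405, -1), -1))) = Add(Rational(-4423, 3704), Mul(Rational(21, 61), Pow(Rational(-1, 405), -1))) = Add(Rational(-4423, 3704), Mul(Rational(21, 61), -405)) = Add(Rational(-4423, 3704), Rational(-8505, 61)) = Rational(-31772323, 225944)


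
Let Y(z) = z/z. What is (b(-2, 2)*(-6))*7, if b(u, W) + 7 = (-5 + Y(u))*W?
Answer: 630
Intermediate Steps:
Y(z) = 1
b(u, W) = -7 - 4*W (b(u, W) = -7 + (-5 + 1)*W = -7 - 4*W)
(b(-2, 2)*(-6))*7 = ((-7 - 4*2)*(-6))*7 = ((-7 - 8)*(-6))*7 = -15*(-6)*7 = 90*7 = 630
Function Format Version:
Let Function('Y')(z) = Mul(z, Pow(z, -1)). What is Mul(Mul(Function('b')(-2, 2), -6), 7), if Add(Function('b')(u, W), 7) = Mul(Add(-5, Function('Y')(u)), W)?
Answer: 630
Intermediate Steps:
Function('Y')(z) = 1
Function('b')(u, W) = Add(-7, Mul(-4, W)) (Function('b')(u, W) = Add(-7, Mul(Add(-5, 1), W)) = Add(-7, Mul(-4, W)))
Mul(Mul(Function('b')(-2, 2), -6), 7) = Mul(Mul(Add(-7, Mul(-4, 2)), -6), 7) = Mul(Mul(Add(-7, -8), -6), 7) = Mul(Mul(-15, -6), 7) = Mul(90, 7) = 630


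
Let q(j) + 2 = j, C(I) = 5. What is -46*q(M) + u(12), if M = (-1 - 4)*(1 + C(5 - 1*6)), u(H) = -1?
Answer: 1471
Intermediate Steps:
M = -30 (M = (-1 - 4)*(1 + 5) = -5*6 = -30)
q(j) = -2 + j
-46*q(M) + u(12) = -46*(-2 - 30) - 1 = -46*(-32) - 1 = 1472 - 1 = 1471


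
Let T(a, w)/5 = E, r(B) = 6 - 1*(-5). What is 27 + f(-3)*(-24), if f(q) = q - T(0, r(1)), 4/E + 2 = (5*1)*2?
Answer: 159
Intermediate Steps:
r(B) = 11 (r(B) = 6 + 5 = 11)
E = 1/2 (E = 4/(-2 + (5*1)*2) = 4/(-2 + 5*2) = 4/(-2 + 10) = 4/8 = 4*(1/8) = 1/2 ≈ 0.50000)
T(a, w) = 5/2 (T(a, w) = 5*(1/2) = 5/2)
f(q) = -5/2 + q (f(q) = q - 1*5/2 = q - 5/2 = -5/2 + q)
27 + f(-3)*(-24) = 27 + (-5/2 - 3)*(-24) = 27 - 11/2*(-24) = 27 + 132 = 159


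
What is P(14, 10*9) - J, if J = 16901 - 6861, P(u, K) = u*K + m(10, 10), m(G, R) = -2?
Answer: -8782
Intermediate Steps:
P(u, K) = -2 + K*u (P(u, K) = u*K - 2 = K*u - 2 = -2 + K*u)
J = 10040
P(14, 10*9) - J = (-2 + (10*9)*14) - 1*10040 = (-2 + 90*14) - 10040 = (-2 + 1260) - 10040 = 1258 - 10040 = -8782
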